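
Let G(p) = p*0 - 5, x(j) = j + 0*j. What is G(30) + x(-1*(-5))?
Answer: 0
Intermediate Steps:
x(j) = j (x(j) = j + 0 = j)
G(p) = -5 (G(p) = 0 - 5 = -5)
G(30) + x(-1*(-5)) = -5 - 1*(-5) = -5 + 5 = 0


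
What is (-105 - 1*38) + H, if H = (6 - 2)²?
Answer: -127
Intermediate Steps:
H = 16 (H = 4² = 16)
(-105 - 1*38) + H = (-105 - 1*38) + 16 = (-105 - 38) + 16 = -143 + 16 = -127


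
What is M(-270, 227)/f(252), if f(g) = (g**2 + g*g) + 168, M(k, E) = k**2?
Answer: 6075/10598 ≈ 0.57322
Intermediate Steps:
f(g) = 168 + 2*g**2 (f(g) = (g**2 + g**2) + 168 = 2*g**2 + 168 = 168 + 2*g**2)
M(-270, 227)/f(252) = (-270)**2/(168 + 2*252**2) = 72900/(168 + 2*63504) = 72900/(168 + 127008) = 72900/127176 = 72900*(1/127176) = 6075/10598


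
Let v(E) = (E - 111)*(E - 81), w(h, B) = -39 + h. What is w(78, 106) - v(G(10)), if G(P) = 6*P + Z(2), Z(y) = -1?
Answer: -1105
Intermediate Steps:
G(P) = -1 + 6*P (G(P) = 6*P - 1 = -1 + 6*P)
v(E) = (-111 + E)*(-81 + E)
w(78, 106) - v(G(10)) = (-39 + 78) - (8991 + (-1 + 6*10)² - 192*(-1 + 6*10)) = 39 - (8991 + (-1 + 60)² - 192*(-1 + 60)) = 39 - (8991 + 59² - 192*59) = 39 - (8991 + 3481 - 11328) = 39 - 1*1144 = 39 - 1144 = -1105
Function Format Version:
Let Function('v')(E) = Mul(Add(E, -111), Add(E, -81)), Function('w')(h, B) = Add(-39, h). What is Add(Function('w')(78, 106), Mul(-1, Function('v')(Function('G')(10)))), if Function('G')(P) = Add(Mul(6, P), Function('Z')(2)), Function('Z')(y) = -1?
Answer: -1105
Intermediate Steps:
Function('G')(P) = Add(-1, Mul(6, P)) (Function('G')(P) = Add(Mul(6, P), -1) = Add(-1, Mul(6, P)))
Function('v')(E) = Mul(Add(-111, E), Add(-81, E))
Add(Function('w')(78, 106), Mul(-1, Function('v')(Function('G')(10)))) = Add(Add(-39, 78), Mul(-1, Add(8991, Pow(Add(-1, Mul(6, 10)), 2), Mul(-192, Add(-1, Mul(6, 10)))))) = Add(39, Mul(-1, Add(8991, Pow(Add(-1, 60), 2), Mul(-192, Add(-1, 60))))) = Add(39, Mul(-1, Add(8991, Pow(59, 2), Mul(-192, 59)))) = Add(39, Mul(-1, Add(8991, 3481, -11328))) = Add(39, Mul(-1, 1144)) = Add(39, -1144) = -1105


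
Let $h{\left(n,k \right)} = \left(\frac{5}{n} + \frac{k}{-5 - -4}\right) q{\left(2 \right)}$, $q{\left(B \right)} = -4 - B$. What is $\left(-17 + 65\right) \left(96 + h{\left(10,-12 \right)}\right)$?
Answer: $1008$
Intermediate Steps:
$h{\left(n,k \right)} = - \frac{30}{n} + 6 k$ ($h{\left(n,k \right)} = \left(\frac{5}{n} + \frac{k}{-5 - -4}\right) \left(-4 - 2\right) = \left(\frac{5}{n} + \frac{k}{-5 + 4}\right) \left(-4 - 2\right) = \left(\frac{5}{n} + \frac{k}{-1}\right) \left(-6\right) = \left(\frac{5}{n} + k \left(-1\right)\right) \left(-6\right) = \left(\frac{5}{n} - k\right) \left(-6\right) = \left(- k + \frac{5}{n}\right) \left(-6\right) = - \frac{30}{n} + 6 k$)
$\left(-17 + 65\right) \left(96 + h{\left(10,-12 \right)}\right) = \left(-17 + 65\right) \left(96 - \left(72 + \frac{30}{10}\right)\right) = 48 \left(96 - 75\right) = 48 \cdot 21 = 1008$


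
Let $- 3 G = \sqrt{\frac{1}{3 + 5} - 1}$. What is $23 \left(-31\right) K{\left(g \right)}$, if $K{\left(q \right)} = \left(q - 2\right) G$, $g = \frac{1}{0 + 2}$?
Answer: $- \frac{713 i \sqrt{14}}{8} \approx - 333.48 i$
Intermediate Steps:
$G = - \frac{i \sqrt{14}}{12}$ ($G = - \frac{\sqrt{\frac{1}{3 + 5} - 1}}{3} = - \frac{\sqrt{\frac{1}{8} - 1}}{3} = - \frac{\sqrt{- \frac{7}{8}}}{3} = - \frac{\frac{1}{4} i \sqrt{14}}{3} = - \frac{i \sqrt{14}}{12} \approx - 0.3118 i$)
$g = \frac{1}{2} \approx 0.5$
$K{\left(q \right)} = - \frac{i \sqrt{14} \left(-2 + q\right)}{12}$ ($K{\left(q \right)} = \left(q - 2\right) \left(- \frac{i \sqrt{14}}{12}\right) = \left(-2 + q\right) \left(- \frac{i \sqrt{14}}{12}\right) = - \frac{i \sqrt{14} \left(-2 + q\right)}{12}$)
$23 \left(-31\right) K{\left(g \right)} = 23 \left(-31\right) \frac{i \sqrt{14} \left(2 - \frac{1}{2}\right)}{12} = - 713 \frac{i \sqrt{14} \left(2 - \frac{1}{2}\right)}{12} = - 713 \cdot \frac{1}{12} i \sqrt{14} \cdot \frac{3}{2} = - 713 \frac{i \sqrt{14}}{8} = - \frac{713 i \sqrt{14}}{8}$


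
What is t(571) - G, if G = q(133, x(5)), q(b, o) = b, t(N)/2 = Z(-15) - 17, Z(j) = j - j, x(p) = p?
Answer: -167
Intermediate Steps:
Z(j) = 0
t(N) = -34 (t(N) = 2*(0 - 17) = 2*(-17) = -34)
G = 133
t(571) - G = -34 - 1*133 = -34 - 133 = -167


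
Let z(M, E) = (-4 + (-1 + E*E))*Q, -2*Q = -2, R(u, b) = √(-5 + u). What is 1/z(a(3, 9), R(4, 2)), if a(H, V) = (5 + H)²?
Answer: -⅙ ≈ -0.16667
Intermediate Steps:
Q = 1 (Q = -½*(-2) = 1)
z(M, E) = -5 + E² (z(M, E) = (-4 + (-1 + E*E))*1 = (-4 + (-1 + E²))*1 = (-5 + E²)*1 = -5 + E²)
1/z(a(3, 9), R(4, 2)) = 1/(-5 + (√(-5 + 4))²) = 1/(-5 + (√(-1))²) = 1/(-5 + I²) = 1/(-5 - 1) = 1/(-6) = -⅙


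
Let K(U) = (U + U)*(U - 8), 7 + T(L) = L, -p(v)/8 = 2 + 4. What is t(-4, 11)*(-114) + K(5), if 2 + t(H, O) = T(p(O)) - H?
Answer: 6012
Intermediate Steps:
p(v) = -48 (p(v) = -8*(2 + 4) = -8*6 = -48)
T(L) = -7 + L
K(U) = 2*U*(-8 + U) (K(U) = (2*U)*(-8 + U) = 2*U*(-8 + U))
t(H, O) = -57 - H (t(H, O) = -2 + ((-7 - 48) - H) = -2 + (-55 - H) = -57 - H)
t(-4, 11)*(-114) + K(5) = (-57 - 1*(-4))*(-114) + 2*5*(-8 + 5) = (-57 + 4)*(-114) + 2*5*(-3) = -53*(-114) - 30 = 6042 - 30 = 6012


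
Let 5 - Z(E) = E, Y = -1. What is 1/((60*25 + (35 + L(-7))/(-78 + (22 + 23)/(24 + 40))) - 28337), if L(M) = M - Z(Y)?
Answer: -4947/132764047 ≈ -3.7262e-5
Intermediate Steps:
Z(E) = 5 - E
L(M) = -6 + M (L(M) = M - (5 - 1*(-1)) = M - (5 + 1) = M - 1*6 = M - 6 = -6 + M)
1/((60*25 + (35 + L(-7))/(-78 + (22 + 23)/(24 + 40))) - 28337) = 1/((60*25 + (35 + (-6 - 7))/(-78 + (22 + 23)/(24 + 40))) - 28337) = 1/((1500 + (35 - 13)/(-78 + 45/64)) - 28337) = 1/((1500 + 22/(-78 + 45*(1/64))) - 28337) = 1/((1500 + 22/(-78 + 45/64)) - 28337) = 1/((1500 + 22/(-4947/64)) - 28337) = 1/((1500 + 22*(-64/4947)) - 28337) = 1/((1500 - 1408/4947) - 28337) = 1/(7419092/4947 - 28337) = 1/(-132764047/4947) = -4947/132764047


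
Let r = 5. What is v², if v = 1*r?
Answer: 25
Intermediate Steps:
v = 5 (v = 1*5 = 5)
v² = 5² = 25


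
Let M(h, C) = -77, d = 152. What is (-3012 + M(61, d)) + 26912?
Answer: 23823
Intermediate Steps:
(-3012 + M(61, d)) + 26912 = (-3012 - 77) + 26912 = -3089 + 26912 = 23823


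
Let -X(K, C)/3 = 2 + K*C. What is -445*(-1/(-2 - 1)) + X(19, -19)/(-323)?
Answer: -146966/969 ≈ -151.67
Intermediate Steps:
X(K, C) = -6 - 3*C*K (X(K, C) = -3*(2 + K*C) = -3*(2 + C*K) = -6 - 3*C*K)
-445*(-1/(-2 - 1)) + X(19, -19)/(-323) = -445*(-1/(-2 - 1)) + (-6 - 3*(-19)*19)/(-323) = -445/((-1*(-3))) + (-6 + 1083)*(-1/323) = -445/3 + 1077*(-1/323) = -445*⅓ - 1077/323 = -445/3 - 1077/323 = -146966/969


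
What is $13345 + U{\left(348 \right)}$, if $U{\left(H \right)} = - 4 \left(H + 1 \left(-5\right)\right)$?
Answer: $11973$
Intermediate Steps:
$U{\left(H \right)} = 20 - 4 H$ ($U{\left(H \right)} = - 4 \left(H - 5\right) = - 4 \left(-5 + H\right) = 20 - 4 H$)
$13345 + U{\left(348 \right)} = 13345 + \left(20 - 1392\right) = 13345 - 1372 = 11973$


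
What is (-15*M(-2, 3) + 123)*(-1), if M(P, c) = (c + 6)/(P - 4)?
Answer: -291/2 ≈ -145.50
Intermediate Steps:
M(P, c) = (6 + c)/(-4 + P)
(-15*M(-2, 3) + 123)*(-1) = (-15*(6 + 3)/(-4 - 2) + 123)*(-1) = (-15*9/(-6) + 123)*(-1) = (-(-5)*9/2 + 123)*(-1) = (-15*(-3/2) + 123)*(-1) = (45/2 + 123)*(-1) = (291/2)*(-1) = -291/2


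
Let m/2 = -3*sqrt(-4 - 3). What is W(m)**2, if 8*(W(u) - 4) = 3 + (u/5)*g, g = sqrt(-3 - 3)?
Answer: 32137/1600 + 21*sqrt(42)/16 ≈ 28.592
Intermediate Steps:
m = -6*I*sqrt(7) (m = 2*(-3*sqrt(-4 - 3)) = 2*(-3*I*sqrt(7)) = -6*I*sqrt(7) ≈ -15.875*I)
g = I*sqrt(6) (g = sqrt(-6) = I*sqrt(6) ≈ 2.4495*I)
W(u) = 35/8 + I*u*sqrt(6)/40 (W(u) = 4 + (3 + (u/5)*(I*sqrt(6)))/8 = 4 + (3 + I*u*sqrt(6)/5)/8 = 4 + (3/8 + I*u*sqrt(6)/40) = 35/8 + I*u*sqrt(6)/40)
W(m)**2 = (35/8 + I*(-6*I*sqrt(7))*sqrt(6)/40)**2 = (35/8 + 3*sqrt(42)/20)**2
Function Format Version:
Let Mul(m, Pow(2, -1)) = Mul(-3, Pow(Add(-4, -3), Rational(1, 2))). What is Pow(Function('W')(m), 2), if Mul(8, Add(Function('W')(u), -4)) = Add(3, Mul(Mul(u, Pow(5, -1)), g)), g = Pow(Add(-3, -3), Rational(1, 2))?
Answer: Add(Rational(32137, 1600), Mul(Rational(21, 16), Pow(42, Rational(1, 2)))) ≈ 28.592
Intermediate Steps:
m = Mul(-6, I, Pow(7, Rational(1, 2))) (m = Mul(2, Mul(-3, Pow(Add(-4, -3), Rational(1, 2)))) = Mul(2, Mul(-3, Pow(-7, Rational(1, 2)))) = Mul(2, Mul(-3, Mul(I, Pow(7, Rational(1, 2))))) = Mul(2, Mul(-3, I, Pow(7, Rational(1, 2)))) = Mul(-6, I, Pow(7, Rational(1, 2))) ≈ Mul(-15.875, I))
g = Mul(I, Pow(6, Rational(1, 2))) (g = Pow(-6, Rational(1, 2)) = Mul(I, Pow(6, Rational(1, 2))) ≈ Mul(2.4495, I))
Function('W')(u) = Add(Rational(35, 8), Mul(Rational(1, 40), I, u, Pow(6, Rational(1, 2)))) (Function('W')(u) = Add(4, Mul(Rational(1, 8), Add(3, Mul(Mul(u, Pow(5, -1)), Mul(I, Pow(6, Rational(1, 2))))))) = Add(4, Mul(Rational(1, 8), Add(3, Mul(Mul(u, Rational(1, 5)), Mul(I, Pow(6, Rational(1, 2))))))) = Add(4, Mul(Rational(1, 8), Add(3, Mul(Mul(Rational(1, 5), u), Mul(I, Pow(6, Rational(1, 2))))))) = Add(4, Mul(Rational(1, 8), Add(3, Mul(Rational(1, 5), I, u, Pow(6, Rational(1, 2)))))) = Add(4, Add(Rational(3, 8), Mul(Rational(1, 40), I, u, Pow(6, Rational(1, 2))))) = Add(Rational(35, 8), Mul(Rational(1, 40), I, u, Pow(6, Rational(1, 2)))))
Pow(Function('W')(m), 2) = Pow(Add(Rational(35, 8), Mul(Rational(1, 40), I, Mul(-6, I, Pow(7, Rational(1, 2))), Pow(6, Rational(1, 2)))), 2) = Pow(Add(Rational(35, 8), Mul(Rational(3, 20), Pow(42, Rational(1, 2)))), 2)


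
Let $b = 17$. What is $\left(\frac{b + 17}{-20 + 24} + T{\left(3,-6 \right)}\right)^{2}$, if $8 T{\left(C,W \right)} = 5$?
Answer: $\frac{5329}{64} \approx 83.266$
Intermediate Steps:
$T{\left(C,W \right)} = \frac{5}{8}$ ($T{\left(C,W \right)} = \frac{1}{8} \cdot 5 = \frac{5}{8}$)
$\left(\frac{b + 17}{-20 + 24} + T{\left(3,-6 \right)}\right)^{2} = \left(\frac{17 + 17}{-20 + 24} + \frac{5}{8}\right)^{2} = \left(\frac{34}{4} + \frac{5}{8}\right)^{2} = \left(34 \cdot \frac{1}{4} + \frac{5}{8}\right)^{2} = \left(\frac{17}{2} + \frac{5}{8}\right)^{2} = \left(\frac{73}{8}\right)^{2} = \frac{5329}{64}$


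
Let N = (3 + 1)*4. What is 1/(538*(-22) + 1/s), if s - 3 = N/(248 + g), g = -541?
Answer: -863/10214175 ≈ -8.4490e-5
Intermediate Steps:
N = 16 (N = 4*4 = 16)
s = 863/293 (s = 3 + 16/(248 - 541) = 3 + 16/(-293) = 3 - 1/293*16 = 3 - 16/293 = 863/293 ≈ 2.9454)
1/(538*(-22) + 1/s) = 1/(538*(-22) + 1/(863/293)) = 1/(-11836 + 293/863) = 1/(-10214175/863) = -863/10214175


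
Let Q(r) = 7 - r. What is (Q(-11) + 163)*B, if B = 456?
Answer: 82536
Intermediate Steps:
(Q(-11) + 163)*B = ((7 - 1*(-11)) + 163)*456 = ((7 + 11) + 163)*456 = (18 + 163)*456 = 181*456 = 82536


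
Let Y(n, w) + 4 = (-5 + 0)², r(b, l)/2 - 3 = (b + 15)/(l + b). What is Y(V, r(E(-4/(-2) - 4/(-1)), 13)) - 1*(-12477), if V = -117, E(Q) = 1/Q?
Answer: 12498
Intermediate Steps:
E(Q) = 1/Q
r(b, l) = 6 + 2*(15 + b)/(b + l) (r(b, l) = 6 + 2*((b + 15)/(l + b)) = 6 + 2*((15 + b)/(b + l)) = 6 + 2*(15 + b)/(b + l))
Y(n, w) = 21 (Y(n, w) = -4 + (-5 + 0)² = -4 + (-5)² = -4 + 25 = 21)
Y(V, r(E(-4/(-2) - 4/(-1)), 13)) - 1*(-12477) = 21 - 1*(-12477) = 21 + 12477 = 12498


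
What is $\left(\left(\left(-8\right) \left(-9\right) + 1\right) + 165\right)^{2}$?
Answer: $56644$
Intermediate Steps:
$\left(\left(\left(-8\right) \left(-9\right) + 1\right) + 165\right)^{2} = \left(\left(72 + 1\right) + 165\right)^{2} = \left(73 + 165\right)^{2} = 238^{2} = 56644$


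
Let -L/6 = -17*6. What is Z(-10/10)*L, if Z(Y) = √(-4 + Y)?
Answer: 612*I*√5 ≈ 1368.5*I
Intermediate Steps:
L = 612 (L = -(-102)*6 = -6*(-102) = 612)
Z(-10/10)*L = √(-4 - 10/10)*612 = √(-4 - 10*⅒)*612 = √(-4 - 1)*612 = √(-5)*612 = (I*√5)*612 = 612*I*√5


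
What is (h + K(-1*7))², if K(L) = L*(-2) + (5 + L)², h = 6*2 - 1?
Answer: 841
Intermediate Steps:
h = 11 (h = 12 - 1 = 11)
K(L) = (5 + L)² - 2*L (K(L) = -2*L + (5 + L)² = (5 + L)² - 2*L)
(h + K(-1*7))² = (11 + ((5 - 1*7)² - (-2)*7))² = (11 + ((5 - 7)² - 2*(-7)))² = (11 + ((-2)² + 14))² = (11 + (4 + 14))² = (11 + 18)² = 29² = 841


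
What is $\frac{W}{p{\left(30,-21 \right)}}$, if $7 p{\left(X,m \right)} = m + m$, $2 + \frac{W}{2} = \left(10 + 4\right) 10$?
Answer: $-46$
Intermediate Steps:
$W = 276$ ($W = -4 + 2 \left(10 + 4\right) 10 = -4 + 2 \cdot 14 \cdot 10 = -4 + 2 \cdot 140 = -4 + 280 = 276$)
$p{\left(X,m \right)} = \frac{2 m}{7}$ ($p{\left(X,m \right)} = \frac{m + m}{7} = \frac{2 m}{7}$)
$\frac{W}{p{\left(30,-21 \right)}} = \frac{276}{\frac{2}{7} \left(-21\right)} = \frac{276}{-6} = 276 \left(- \frac{1}{6}\right) = -46$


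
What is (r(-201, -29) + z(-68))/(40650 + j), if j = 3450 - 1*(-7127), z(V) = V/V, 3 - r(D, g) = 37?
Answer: -3/4657 ≈ -0.00064419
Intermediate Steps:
r(D, g) = -34 (r(D, g) = 3 - 1*37 = 3 - 37 = -34)
z(V) = 1
j = 10577 (j = 3450 + 7127 = 10577)
(r(-201, -29) + z(-68))/(40650 + j) = (-34 + 1)/(40650 + 10577) = -33/51227 = -33*1/51227 = -3/4657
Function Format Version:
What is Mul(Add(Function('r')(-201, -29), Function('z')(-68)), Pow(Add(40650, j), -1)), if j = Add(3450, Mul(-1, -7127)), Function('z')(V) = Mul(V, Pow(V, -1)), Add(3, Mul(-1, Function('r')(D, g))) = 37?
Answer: Rational(-3, 4657) ≈ -0.00064419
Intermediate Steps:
Function('r')(D, g) = -34 (Function('r')(D, g) = Add(3, Mul(-1, 37)) = Add(3, -37) = -34)
Function('z')(V) = 1
j = 10577 (j = Add(3450, 7127) = 10577)
Mul(Add(Function('r')(-201, -29), Function('z')(-68)), Pow(Add(40650, j), -1)) = Mul(Add(-34, 1), Pow(Add(40650, 10577), -1)) = Mul(-33, Pow(51227, -1)) = Mul(-33, Rational(1, 51227)) = Rational(-3, 4657)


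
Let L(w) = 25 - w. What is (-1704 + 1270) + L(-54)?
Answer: -355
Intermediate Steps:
(-1704 + 1270) + L(-54) = (-1704 + 1270) + (25 - 1*(-54)) = -434 + (25 + 54) = -434 + 79 = -355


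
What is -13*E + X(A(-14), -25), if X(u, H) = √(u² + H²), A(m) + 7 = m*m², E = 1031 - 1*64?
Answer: -12571 + √7568626 ≈ -9819.9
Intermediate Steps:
E = 967 (E = 1031 - 64 = 967)
A(m) = -7 + m³ (A(m) = -7 + m*m² = -7 + m³)
X(u, H) = √(H² + u²)
-13*E + X(A(-14), -25) = -13*967 + √((-25)² + (-7 + (-14)³)²) = -12571 + √(625 + (-7 - 2744)²) = -12571 + √(625 + (-2751)²) = -12571 + √(625 + 7568001) = -12571 + √7568626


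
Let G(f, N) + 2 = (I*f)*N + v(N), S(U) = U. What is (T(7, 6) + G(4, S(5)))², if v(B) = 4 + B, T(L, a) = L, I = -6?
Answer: 11236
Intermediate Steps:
G(f, N) = 2 + N - 6*N*f (G(f, N) = -2 + ((-6*f)*N + (4 + N)) = -2 + (-6*N*f + (4 + N)) = -2 + (4 + N - 6*N*f) = 2 + N - 6*N*f)
(T(7, 6) + G(4, S(5)))² = (7 + (2 + 5 - 6*5*4))² = (7 + (2 + 5 - 120))² = (7 - 113)² = (-106)² = 11236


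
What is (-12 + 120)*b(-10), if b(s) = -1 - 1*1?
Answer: -216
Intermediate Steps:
b(s) = -2 (b(s) = -1 - 1 = -2)
(-12 + 120)*b(-10) = (-12 + 120)*(-2) = 108*(-2) = -216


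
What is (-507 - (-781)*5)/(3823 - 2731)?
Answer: 1699/546 ≈ 3.1117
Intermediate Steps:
(-507 - (-781)*5)/(3823 - 2731) = (-507 - 781*(-5))/1092 = (-507 + 3905)*(1/1092) = 3398*(1/1092) = 1699/546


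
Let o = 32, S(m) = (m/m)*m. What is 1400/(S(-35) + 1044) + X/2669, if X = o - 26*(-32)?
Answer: 4608376/2693021 ≈ 1.7112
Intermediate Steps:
S(m) = m (S(m) = 1*m = m)
X = 864 (X = 32 - 26*(-32) = 32 + 832 = 864)
1400/(S(-35) + 1044) + X/2669 = 1400/(-35 + 1044) + 864/2669 = 1400/1009 + 864*(1/2669) = 1400*(1/1009) + 864/2669 = 1400/1009 + 864/2669 = 4608376/2693021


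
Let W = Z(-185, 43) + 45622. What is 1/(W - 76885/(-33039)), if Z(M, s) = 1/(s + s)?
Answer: 2841354/129634897337 ≈ 2.1918e-5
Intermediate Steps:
Z(M, s) = 1/(2*s)
W = 3923493/86 (W = (½)/43 + 45622 = (½)*(1/43) + 45622 = 1/86 + 45622 = 3923493/86 ≈ 45622.)
1/(W - 76885/(-33039)) = 1/(3923493/86 - 76885/(-33039)) = 1/(3923493/86 - 76885*(-1/33039)) = 1/(3923493/86 + 76885/33039) = 1/(129634897337/2841354) = 2841354/129634897337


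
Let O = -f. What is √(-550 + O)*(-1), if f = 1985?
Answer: -13*I*√15 ≈ -50.349*I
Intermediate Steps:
O = -1985 (O = -1*1985 = -1985)
√(-550 + O)*(-1) = √(-550 - 1985)*(-1) = √(-2535)*(-1) = (13*I*√15)*(-1) = -13*I*√15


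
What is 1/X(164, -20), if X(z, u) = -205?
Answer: -1/205 ≈ -0.0048781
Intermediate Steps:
1/X(164, -20) = 1/(-205) = -1/205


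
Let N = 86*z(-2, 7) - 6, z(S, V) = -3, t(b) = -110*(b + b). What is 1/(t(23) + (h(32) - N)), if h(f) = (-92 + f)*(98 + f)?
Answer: -1/12596 ≈ -7.9390e-5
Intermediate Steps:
t(b) = -220*b
N = -264 (N = 86*(-3) - 6 = -258 - 6 = -264)
1/(t(23) + (h(32) - N)) = 1/(-220*23 + ((-9016 + 32**2 + 6*32) - 1*(-264))) = 1/(-5060 + ((-9016 + 1024 + 192) + 264)) = 1/(-5060 + (-7800 + 264)) = 1/(-5060 - 7536) = 1/(-12596) = -1/12596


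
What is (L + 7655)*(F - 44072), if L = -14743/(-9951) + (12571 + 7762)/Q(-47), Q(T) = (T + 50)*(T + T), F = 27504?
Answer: -19589954465228/155899 ≈ -1.2566e+8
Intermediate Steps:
Q(T) = 2*T*(50 + T) (Q(T) = (50 + T)*(2*T) = 2*T*(50 + T))
L = -22019573/311798 (L = -14743/(-9951) + (12571 + 7762)/((2*(-47)*(50 - 47))) = -14743*(-1/9951) + 20333/((2*(-47)*3)) = 14743/9951 + 20333/(-282) = 14743/9951 + 20333*(-1/282) = 14743/9951 - 20333/282 = -22019573/311798 ≈ -70.621)
(L + 7655)*(F - 44072) = (-22019573/311798 + 7655)*(27504 - 44072) = (2364794117/311798)*(-16568) = -19589954465228/155899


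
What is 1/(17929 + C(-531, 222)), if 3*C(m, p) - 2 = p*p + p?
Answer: 3/103295 ≈ 2.9043e-5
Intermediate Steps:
C(m, p) = 2/3 + p/3 + p**2/3 (C(m, p) = 2/3 + (p*p + p)/3 = 2/3 + (p**2 + p)/3 = 2/3 + (p + p**2)/3 = 2/3 + (p/3 + p**2/3) = 2/3 + p/3 + p**2/3)
1/(17929 + C(-531, 222)) = 1/(17929 + (2/3 + (1/3)*222 + (1/3)*222**2)) = 1/(17929 + (2/3 + 74 + (1/3)*49284)) = 1/(17929 + (2/3 + 74 + 16428)) = 1/(17929 + 49508/3) = 1/(103295/3) = 3/103295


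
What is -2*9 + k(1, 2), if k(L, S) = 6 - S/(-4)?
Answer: -23/2 ≈ -11.500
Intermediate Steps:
k(L, S) = 6 + S/4 (k(L, S) = 6 - S*(-1)/4 = 6 - (-1)*S/4 = 6 + S/4)
-2*9 + k(1, 2) = -2*9 + (6 + (¼)*2) = -18 + (6 + ½) = -18 + 13/2 = -23/2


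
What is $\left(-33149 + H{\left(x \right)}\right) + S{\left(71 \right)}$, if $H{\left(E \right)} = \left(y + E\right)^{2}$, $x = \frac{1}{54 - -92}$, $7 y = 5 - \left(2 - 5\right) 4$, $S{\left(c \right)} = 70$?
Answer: $- \frac{34544291115}{1044484} \approx -33073.0$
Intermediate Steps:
$y = \frac{17}{7}$ ($y = \frac{5 - \left(2 - 5\right) 4}{7} = \frac{5 - \left(-3\right) 4}{7} = \frac{5 - -12}{7} = \frac{5 + 12}{7} = \frac{1}{7} \cdot 17 = \frac{17}{7} \approx 2.4286$)
$x = \frac{1}{146}$ ($x = \frac{1}{54 + 92} = \frac{1}{146} \approx 0.0068493$)
$H{\left(E \right)} = \left(\frac{17}{7} + E\right)^{2}$
$\left(-33149 + H{\left(x \right)}\right) + S{\left(71 \right)} = \left(-33149 + \frac{\left(17 + 7 \cdot \frac{1}{146}\right)^{2}}{49}\right) + 70 = \left(-33149 + \frac{\left(17 + \frac{7}{146}\right)^{2}}{49}\right) + 70 = \left(-33149 + \frac{\left(\frac{2489}{146}\right)^{2}}{49}\right) + 70 = \left(-33149 + \frac{1}{49} \cdot \frac{6195121}{21316}\right) + 70 = \left(-33149 + \frac{6195121}{1044484}\right) + 70 = - \frac{34617404995}{1044484} + 70 = - \frac{34544291115}{1044484}$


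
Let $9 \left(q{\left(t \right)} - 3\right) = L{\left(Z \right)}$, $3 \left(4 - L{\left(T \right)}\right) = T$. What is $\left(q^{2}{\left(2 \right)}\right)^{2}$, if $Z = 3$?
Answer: $\frac{10000}{81} \approx 123.46$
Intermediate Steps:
$L{\left(T \right)} = 4 - \frac{T}{3}$
$q{\left(t \right)} = \frac{10}{3}$ ($q{\left(t \right)} = 3 + \frac{4 - 1}{9} = 3 + \frac{1}{9} \cdot 3 = 3 + \frac{1}{3} = \frac{10}{3}$)
$\left(q^{2}{\left(2 \right)}\right)^{2} = \left(\left(\frac{10}{3}\right)^{2}\right)^{2} = \left(\frac{100}{9}\right)^{2} = \frac{10000}{81}$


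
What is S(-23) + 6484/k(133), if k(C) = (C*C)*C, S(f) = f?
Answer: -54104167/2352637 ≈ -22.997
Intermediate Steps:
k(C) = C³ (k(C) = C²*C = C³)
S(-23) + 6484/k(133) = -23 + 6484/(133³) = -23 + 6484/2352637 = -54104167/2352637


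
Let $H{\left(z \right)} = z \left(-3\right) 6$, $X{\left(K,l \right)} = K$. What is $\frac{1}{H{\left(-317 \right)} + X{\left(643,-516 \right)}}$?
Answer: $\frac{1}{6349} \approx 0.00015751$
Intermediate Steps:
$H{\left(z \right)} = - 18 z$ ($H{\left(z \right)} = - 3 z 6 = - 18 z$)
$\frac{1}{H{\left(-317 \right)} + X{\left(643,-516 \right)}} = \frac{1}{\left(-18\right) \left(-317\right) + 643} = \frac{1}{5706 + 643} = \frac{1}{6349}$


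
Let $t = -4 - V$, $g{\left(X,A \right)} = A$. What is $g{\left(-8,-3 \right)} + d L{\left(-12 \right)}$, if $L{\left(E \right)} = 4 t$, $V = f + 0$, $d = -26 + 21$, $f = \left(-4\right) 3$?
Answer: $-163$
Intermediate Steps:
$f = -12$
$d = -5$
$V = -12$ ($V = -12 + 0 = -12$)
$t = 8$ ($t = -4 - -12 = -4 + 12 = 8$)
$L{\left(E \right)} = 32$ ($L{\left(E \right)} = 4 \cdot 8 = 32$)
$g{\left(-8,-3 \right)} + d L{\left(-12 \right)} = -3 - 160 = -163$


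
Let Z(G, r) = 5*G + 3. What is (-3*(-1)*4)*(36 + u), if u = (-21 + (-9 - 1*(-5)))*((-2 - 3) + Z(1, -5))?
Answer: -468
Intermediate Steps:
Z(G, r) = 3 + 5*G
u = -75 (u = (-21 + (-9 - 1*(-5)))*((-2 - 3) + (3 + 5*1)) = (-21 + (-9 + 5))*(-5 + (3 + 5)) = (-21 - 4)*(-5 + 8) = -25*3 = -75)
(-3*(-1)*4)*(36 + u) = (-3*(-1)*4)*(36 - 75) = (3*4)*(-39) = 12*(-39) = -468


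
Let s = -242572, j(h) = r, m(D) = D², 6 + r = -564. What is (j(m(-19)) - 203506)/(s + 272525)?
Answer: -204076/29953 ≈ -6.8132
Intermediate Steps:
r = -570 (r = -6 - 564 = -570)
j(h) = -570
(j(m(-19)) - 203506)/(s + 272525) = (-570 - 203506)/(-242572 + 272525) = -204076/29953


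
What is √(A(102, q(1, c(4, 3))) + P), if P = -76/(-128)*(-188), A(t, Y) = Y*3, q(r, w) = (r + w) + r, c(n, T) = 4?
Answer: I*√1498/4 ≈ 9.676*I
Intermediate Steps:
q(r, w) = w + 2*r
A(t, Y) = 3*Y
P = -893/8 (P = -76*(-1/128)*(-188) = (19/32)*(-188) = -893/8 ≈ -111.63)
√(A(102, q(1, c(4, 3))) + P) = √(3*(4 + 2*1) - 893/8) = √(3*(4 + 2) - 893/8) = √(3*6 - 893/8) = √(18 - 893/8) = √(-749/8) = I*√1498/4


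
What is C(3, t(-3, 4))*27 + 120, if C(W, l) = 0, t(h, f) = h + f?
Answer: 120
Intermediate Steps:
t(h, f) = f + h
C(3, t(-3, 4))*27 + 120 = 0*27 + 120 = 0 + 120 = 120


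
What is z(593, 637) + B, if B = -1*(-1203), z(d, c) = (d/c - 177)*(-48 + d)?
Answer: -60358709/637 ≈ -94755.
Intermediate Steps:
z(d, c) = (-177 + d/c)*(-48 + d)
B = 1203
z(593, 637) + B = (593**2 - 48*593 - 177*637*(-48 + 593))/637 + 1203 = (351649 - 28464 - 177*637*545)/637 + 1203 = (351649 - 28464 - 61448205)/637 + 1203 = (1/637)*(-61125020) + 1203 = -61125020/637 + 1203 = -60358709/637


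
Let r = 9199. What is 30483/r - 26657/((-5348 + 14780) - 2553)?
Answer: -35525186/63279921 ≈ -0.56140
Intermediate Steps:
30483/r - 26657/((-5348 + 14780) - 2553) = 30483/9199 - 26657/((-5348 + 14780) - 2553) = 30483*(1/9199) - 26657/(9432 - 2553) = 30483/9199 - 26657/6879 = -35525186/63279921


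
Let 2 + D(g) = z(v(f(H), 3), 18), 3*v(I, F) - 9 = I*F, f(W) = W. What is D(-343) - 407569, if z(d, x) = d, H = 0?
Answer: -407568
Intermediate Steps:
v(I, F) = 3 + F*I/3 (v(I, F) = 3 + (I*F)/3 = 3 + (F*I)/3 = 3 + F*I/3)
D(g) = 1 (D(g) = -2 + (3 + (⅓)*3*0) = -2 + (3 + 0) = -2 + 3 = 1)
D(-343) - 407569 = 1 - 407569 = -407568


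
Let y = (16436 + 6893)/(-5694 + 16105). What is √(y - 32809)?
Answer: 3*I*√395098803430/10411 ≈ 181.13*I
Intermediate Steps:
y = 23329/10411 ≈ 2.2408
√(y - 32809) = √(23329/10411 - 32809) = √(-341551170/10411) = 3*I*√395098803430/10411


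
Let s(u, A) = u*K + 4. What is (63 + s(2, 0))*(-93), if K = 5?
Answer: -7161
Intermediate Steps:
s(u, A) = 4 + 5*u (s(u, A) = u*5 + 4 = 5*u + 4 = 4 + 5*u)
(63 + s(2, 0))*(-93) = (63 + (4 + 5*2))*(-93) = (63 + (4 + 10))*(-93) = (63 + 14)*(-93) = 77*(-93) = -7161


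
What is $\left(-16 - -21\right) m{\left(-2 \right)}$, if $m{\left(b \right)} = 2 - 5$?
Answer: $-15$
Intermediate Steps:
$m{\left(b \right)} = -3$
$\left(-16 - -21\right) m{\left(-2 \right)} = \left(-16 - -21\right) \left(-3\right) = \left(-16 + 21\right) \left(-3\right) = 5 \left(-3\right) = -15$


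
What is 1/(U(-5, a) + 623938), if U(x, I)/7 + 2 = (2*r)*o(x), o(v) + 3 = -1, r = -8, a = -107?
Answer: 1/624372 ≈ 1.6016e-6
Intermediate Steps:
o(v) = -4 (o(v) = -3 - 1 = -4)
U(x, I) = 434 (U(x, I) = -14 + 7*((2*(-8))*(-4)) = -14 + 7*(-16*(-4)) = -14 + 7*64 = -14 + 448 = 434)
1/(U(-5, a) + 623938) = 1/(434 + 623938) = 1/624372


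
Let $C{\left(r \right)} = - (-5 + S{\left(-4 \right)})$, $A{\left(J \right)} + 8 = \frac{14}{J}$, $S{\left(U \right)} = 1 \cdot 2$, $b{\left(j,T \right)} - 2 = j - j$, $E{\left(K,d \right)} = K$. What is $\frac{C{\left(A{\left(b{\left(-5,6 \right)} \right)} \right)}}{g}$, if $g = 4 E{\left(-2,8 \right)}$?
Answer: $- \frac{3}{8} \approx -0.375$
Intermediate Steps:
$b{\left(j,T \right)} = 2$ ($b{\left(j,T \right)} = 2 + \left(j - j\right) = 2 + 0 = 2$)
$S{\left(U \right)} = 2$
$A{\left(J \right)} = -8 + \frac{14}{J}$
$C{\left(r \right)} = 3$ ($C{\left(r \right)} = - (-5 + 2) = \left(-1\right) \left(-3\right) = 3$)
$g = -8$ ($g = 4 \left(-2\right) = -8$)
$\frac{C{\left(A{\left(b{\left(-5,6 \right)} \right)} \right)}}{g} = \frac{3}{-8} = 3 \left(- \frac{1}{8}\right) = - \frac{3}{8}$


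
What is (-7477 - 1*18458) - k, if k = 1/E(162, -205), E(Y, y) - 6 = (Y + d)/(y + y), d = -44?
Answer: -30370090/1171 ≈ -25935.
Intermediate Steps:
E(Y, y) = 6 + (-44 + Y)/(2*y) (E(Y, y) = 6 + (Y - 44)/(y + y) = 6 + (-44 + Y)/((2*y)) = 6 + (-44 + Y)*(1/(2*y)) = 6 + (-44 + Y)/(2*y))
k = 205/1171 (k = 1/((1/2)*(-44 + 162 + 12*(-205))/(-205)) = 1/((1/2)*(-1/205)*(-44 + 162 - 2460)) = 1/((1/2)*(-1/205)*(-2342)) = 1/(1171/205) = 205/1171 ≈ 0.17506)
(-7477 - 1*18458) - k = (-7477 - 1*18458) - 1*205/1171 = (-7477 - 18458) - 205/1171 = -25935 - 205/1171 = -30370090/1171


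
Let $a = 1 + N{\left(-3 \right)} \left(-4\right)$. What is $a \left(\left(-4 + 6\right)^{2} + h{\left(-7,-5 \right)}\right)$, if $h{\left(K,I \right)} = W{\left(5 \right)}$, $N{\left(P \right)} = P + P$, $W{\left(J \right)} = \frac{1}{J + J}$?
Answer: $\frac{205}{2} \approx 102.5$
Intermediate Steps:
$W{\left(J \right)} = \frac{1}{2 J}$
$N{\left(P \right)} = 2 P$
$h{\left(K,I \right)} = \frac{1}{10}$ ($h{\left(K,I \right)} = \frac{1}{2 \cdot 5} = \frac{1}{2} \cdot \frac{1}{5} = \frac{1}{10}$)
$a = 25$ ($a = 1 + 2 \left(-3\right) \left(-4\right) = 1 - -24 = 1 + 24 = 25$)
$a \left(\left(-4 + 6\right)^{2} + h{\left(-7,-5 \right)}\right) = 25 \left(\left(-4 + 6\right)^{2} + \frac{1}{10}\right) = 25 \left(2^{2} + \frac{1}{10}\right) = 25 \left(4 + \frac{1}{10}\right) = 25 \cdot \frac{41}{10} = \frac{205}{2}$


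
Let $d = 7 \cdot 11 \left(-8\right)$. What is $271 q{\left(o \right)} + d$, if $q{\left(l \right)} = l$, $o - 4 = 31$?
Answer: $8869$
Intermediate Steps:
$o = 35$ ($o = 4 + 31 = 35$)
$d = -616$ ($d = 77 \left(-8\right) = -616$)
$271 q{\left(o \right)} + d = 271 \cdot 35 - 616 = 9485 - 616 = 8869$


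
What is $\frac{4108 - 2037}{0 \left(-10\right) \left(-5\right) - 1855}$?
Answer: $- \frac{2071}{1855} \approx -1.1164$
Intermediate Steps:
$\frac{4108 - 2037}{0 \left(-10\right) \left(-5\right) - 1855} = \frac{2071}{0 \left(-5\right) - 1855} = \frac{2071}{0 - 1855} = \frac{2071}{-1855} = 2071 \left(- \frac{1}{1855}\right) = - \frac{2071}{1855}$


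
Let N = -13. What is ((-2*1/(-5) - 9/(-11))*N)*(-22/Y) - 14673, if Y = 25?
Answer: -1832383/125 ≈ -14659.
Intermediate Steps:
((-2*1/(-5) - 9/(-11))*N)*(-22/Y) - 14673 = ((-2*1/(-5) - 9/(-11))*(-13))*(-22/25) - 14673 = ((-2*(-1/5) - 9*(-1/11))*(-13))*(-22*1/25) - 14673 = ((2/5 + 9/11)*(-13))*(-22/25) - 14673 = ((67/55)*(-13))*(-22/25) - 14673 = -871/55*(-22/25) - 14673 = 1742/125 - 14673 = -1832383/125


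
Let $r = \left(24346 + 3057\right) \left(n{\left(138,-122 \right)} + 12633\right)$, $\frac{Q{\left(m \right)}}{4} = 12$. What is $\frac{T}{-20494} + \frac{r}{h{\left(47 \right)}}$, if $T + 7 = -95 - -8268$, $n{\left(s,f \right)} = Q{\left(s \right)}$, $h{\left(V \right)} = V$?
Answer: $\frac{3560806106520}{481609} \approx 7.3936 \cdot 10^{6}$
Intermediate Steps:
$Q{\left(m \right)} = 48$ ($Q{\left(m \right)} = 4 \cdot 12 = 48$)
$n{\left(s,f \right)} = 48$
$T = 8166$ ($T = -7 - -8173 = -7 + \left(-95 + 8268\right) = -7 + 8173 = 8166$)
$r = 347497443$ ($r = \left(24346 + 3057\right) \left(48 + 12633\right) = 27403 \cdot 12681 = 347497443$)
$\frac{T}{-20494} + \frac{r}{h{\left(47 \right)}} = \frac{8166}{-20494} + \frac{347497443}{47} = 8166 \left(- \frac{1}{20494}\right) + 347497443 \cdot \frac{1}{47} = - \frac{4083}{10247} + \frac{347497443}{47} = \frac{3560806106520}{481609}$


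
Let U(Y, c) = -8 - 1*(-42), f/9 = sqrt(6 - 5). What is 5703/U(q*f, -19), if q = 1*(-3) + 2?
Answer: 5703/34 ≈ 167.74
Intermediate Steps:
q = -1 (q = -3 + 2 = -1)
f = 9 (f = 9*sqrt(6 - 5) = 9*sqrt(1) = 9*1 = 9)
U(Y, c) = 34 (U(Y, c) = -8 + 42 = 34)
5703/U(q*f, -19) = 5703/34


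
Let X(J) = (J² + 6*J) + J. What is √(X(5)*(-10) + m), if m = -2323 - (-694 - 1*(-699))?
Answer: 4*I*√183 ≈ 54.111*I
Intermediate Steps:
X(J) = J² + 7*J
m = -2328 (m = -2323 - (-694 + 699) = -2323 - 1*5 = -2323 - 5 = -2328)
√(X(5)*(-10) + m) = √((5*(7 + 5))*(-10) - 2328) = √((5*12)*(-10) - 2328) = √(60*(-10) - 2328) = √(-600 - 2328) = √(-2928) = 4*I*√183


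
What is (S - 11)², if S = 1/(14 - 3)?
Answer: 14400/121 ≈ 119.01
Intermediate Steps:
S = 1/11 ≈ 0.090909
(S - 11)² = (1/11 - 11)² = (-120/11)² = 14400/121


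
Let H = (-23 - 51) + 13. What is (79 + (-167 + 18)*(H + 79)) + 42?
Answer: -2561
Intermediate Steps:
H = -61 (H = -74 + 13 = -61)
(79 + (-167 + 18)*(H + 79)) + 42 = (79 + (-167 + 18)*(-61 + 79)) + 42 = (79 - 149*18) + 42 = (79 - 2682) + 42 = -2603 + 42 = -2561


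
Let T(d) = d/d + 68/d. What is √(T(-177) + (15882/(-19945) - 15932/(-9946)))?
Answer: √438088194473900534385/17556007845 ≈ 1.1922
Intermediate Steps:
T(d) = 1 + 68/d
√(T(-177) + (15882/(-19945) - 15932/(-9946))) = √((68 - 177)/(-177) + (15882/(-19945) - 15932/(-9946))) = √(-1/177*(-109) + (15882*(-1/19945) - 15932*(-1/9946))) = √(109/177 + (-15882/19945 + 7966/4973)) = √(109/177 + 79900684/99186485) = √(24953747933/17556007845) = √438088194473900534385/17556007845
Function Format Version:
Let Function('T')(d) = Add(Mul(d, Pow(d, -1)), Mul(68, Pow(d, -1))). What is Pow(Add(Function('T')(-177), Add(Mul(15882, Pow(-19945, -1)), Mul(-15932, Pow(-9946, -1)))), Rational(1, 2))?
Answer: Mul(Rational(1, 17556007845), Pow(438088194473900534385, Rational(1, 2))) ≈ 1.1922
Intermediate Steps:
Function('T')(d) = Add(1, Mul(68, Pow(d, -1)))
Pow(Add(Function('T')(-177), Add(Mul(15882, Pow(-19945, -1)), Mul(-15932, Pow(-9946, -1)))), Rational(1, 2)) = Pow(Add(Mul(Pow(-177, -1), Add(68, -177)), Add(Mul(15882, Pow(-19945, -1)), Mul(-15932, Pow(-9946, -1)))), Rational(1, 2)) = Pow(Add(Mul(Rational(-1, 177), -109), Add(Mul(15882, Rational(-1, 19945)), Mul(-15932, Rational(-1, 9946)))), Rational(1, 2)) = Pow(Add(Rational(109, 177), Add(Rational(-15882, 19945), Rational(7966, 4973))), Rational(1, 2)) = Pow(Add(Rational(109, 177), Rational(79900684, 99186485)), Rational(1, 2)) = Pow(Rational(24953747933, 17556007845), Rational(1, 2)) = Mul(Rational(1, 17556007845), Pow(438088194473900534385, Rational(1, 2)))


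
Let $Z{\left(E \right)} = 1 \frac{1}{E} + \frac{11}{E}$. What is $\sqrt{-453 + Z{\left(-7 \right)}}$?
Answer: $\frac{i \sqrt{22281}}{7} \approx 21.324 i$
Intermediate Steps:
$Z{\left(E \right)} = \frac{12}{E}$ ($Z{\left(E \right)} = \frac{1}{E} + \frac{11}{E} = \frac{12}{E}$)
$\sqrt{-453 + Z{\left(-7 \right)}} = \sqrt{-453 + \frac{12}{-7}} = \sqrt{-453 + 12 \left(- \frac{1}{7}\right)} = \sqrt{-453 - \frac{12}{7}} = \sqrt{- \frac{3183}{7}} = \frac{i \sqrt{22281}}{7}$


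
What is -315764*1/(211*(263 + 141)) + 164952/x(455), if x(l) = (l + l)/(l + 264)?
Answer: 1263711581729/9696505 ≈ 1.3033e+5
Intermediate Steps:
x(l) = 2*l/(264 + l) (x(l) = (2*l)/(264 + l) = 2*l/(264 + l))
-315764*1/(211*(263 + 141)) + 164952/x(455) = -315764*1/(211*(263 + 141)) + 164952/((2*455/(264 + 455))) = -315764/(404*211) + 164952/((2*455/719)) = -315764/85244 + 164952/((2*455*(1/719))) = -315764*1/85244 + 164952/(910/719) = -78941/21311 + 164952*(719/910) = -78941/21311 + 59300244/455 = 1263711581729/9696505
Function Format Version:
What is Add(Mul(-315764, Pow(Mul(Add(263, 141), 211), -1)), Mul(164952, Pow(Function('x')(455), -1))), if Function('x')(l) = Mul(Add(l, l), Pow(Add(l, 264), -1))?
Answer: Rational(1263711581729, 9696505) ≈ 1.3033e+5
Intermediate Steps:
Function('x')(l) = Mul(2, l, Pow(Add(264, l), -1)) (Function('x')(l) = Mul(Mul(2, l), Pow(Add(264, l), -1)) = Mul(2, l, Pow(Add(264, l), -1)))
Add(Mul(-315764, Pow(Mul(Add(263, 141), 211), -1)), Mul(164952, Pow(Function('x')(455), -1))) = Add(Mul(-315764, Pow(Mul(Add(263, 141), 211), -1)), Mul(164952, Pow(Mul(2, 455, Pow(Add(264, 455), -1)), -1))) = Add(Mul(-315764, Pow(Mul(404, 211), -1)), Mul(164952, Pow(Mul(2, 455, Pow(719, -1)), -1))) = Add(Mul(-315764, Pow(85244, -1)), Mul(164952, Pow(Mul(2, 455, Rational(1, 719)), -1))) = Add(Mul(-315764, Rational(1, 85244)), Mul(164952, Pow(Rational(910, 719), -1))) = Add(Rational(-78941, 21311), Mul(164952, Rational(719, 910))) = Add(Rational(-78941, 21311), Rational(59300244, 455)) = Rational(1263711581729, 9696505)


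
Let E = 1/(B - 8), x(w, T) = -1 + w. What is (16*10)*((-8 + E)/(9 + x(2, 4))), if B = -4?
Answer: -388/3 ≈ -129.33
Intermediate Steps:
E = -1/12 (E = 1/(-4 - 8) = 1/(-12) = -1/12 ≈ -0.083333)
(16*10)*((-8 + E)/(9 + x(2, 4))) = (16*10)*((-8 - 1/12)/(9 + (-1 + 2))) = 160*(-97/(12*(9 + 1))) = 160*(-97/12/10) = 160*(-97/12*⅒) = 160*(-97/120) = -388/3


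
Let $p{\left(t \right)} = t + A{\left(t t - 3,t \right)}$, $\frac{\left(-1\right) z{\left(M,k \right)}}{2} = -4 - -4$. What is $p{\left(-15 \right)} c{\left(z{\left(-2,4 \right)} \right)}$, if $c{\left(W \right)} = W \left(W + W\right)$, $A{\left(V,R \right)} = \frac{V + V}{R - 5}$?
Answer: $0$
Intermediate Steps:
$A{\left(V,R \right)} = \frac{2 V}{-5 + R}$
$z{\left(M,k \right)} = 0$ ($z{\left(M,k \right)} = - 2 \left(-4 - -4\right) = - 2 \left(-4 + 4\right) = \left(-2\right) 0 = 0$)
$c{\left(W \right)} = 2 W^{2}$ ($c{\left(W \right)} = W 2 W = 2 W^{2}$)
$p{\left(t \right)} = t + \frac{2 \left(-3 + t^{2}\right)}{-5 + t}$ ($p{\left(t \right)} = t + \frac{2 \left(t t - 3\right)}{-5 + t} = t + \frac{2 \left(t^{2} - 3\right)}{-5 + t} = t + \frac{2 \left(-3 + t^{2}\right)}{-5 + t}$)
$p{\left(-15 \right)} c{\left(z{\left(-2,4 \right)} \right)} = \frac{-6 - -75 + 3 \left(-15\right)^{2}}{-5 - 15} \cdot 2 \cdot 0^{2} = \frac{-6 + 75 + 3 \cdot 225}{-20} \cdot 2 \cdot 0 = - \frac{-6 + 75 + 675}{20} \cdot 0 = \left(- \frac{1}{20}\right) 744 \cdot 0 = \left(- \frac{186}{5}\right) 0 = 0$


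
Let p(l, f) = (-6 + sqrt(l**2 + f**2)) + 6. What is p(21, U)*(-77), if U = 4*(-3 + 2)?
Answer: -77*sqrt(457) ≈ -1646.1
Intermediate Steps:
U = -4 (U = 4*(-1) = -4)
p(l, f) = sqrt(f**2 + l**2) (p(l, f) = (-6 + sqrt(f**2 + l**2)) + 6 = sqrt(f**2 + l**2))
p(21, U)*(-77) = sqrt((-4)**2 + 21**2)*(-77) = sqrt(16 + 441)*(-77) = sqrt(457)*(-77) = -77*sqrt(457)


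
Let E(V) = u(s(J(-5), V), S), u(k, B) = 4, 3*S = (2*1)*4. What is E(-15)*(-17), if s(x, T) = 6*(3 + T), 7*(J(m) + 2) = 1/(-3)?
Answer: -68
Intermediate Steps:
J(m) = -43/21 (J(m) = -2 + (⅐)/(-3) = -2 + (⅐)*(-⅓) = -2 - 1/21 = -43/21)
s(x, T) = 18 + 6*T
S = 8/3 (S = ((2*1)*4)/3 = (2*4)/3 = (⅓)*8 = 8/3 ≈ 2.6667)
E(V) = 4
E(-15)*(-17) = 4*(-17) = -68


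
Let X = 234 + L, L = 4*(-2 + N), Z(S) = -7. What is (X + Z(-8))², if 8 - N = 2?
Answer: 59049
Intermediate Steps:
N = 6 (N = 8 - 1*2 = 8 - 2 = 6)
L = 16 (L = 4*(-2 + 6) = 4*4 = 16)
X = 250 (X = 234 + 16 = 250)
(X + Z(-8))² = (250 - 7)² = 243² = 59049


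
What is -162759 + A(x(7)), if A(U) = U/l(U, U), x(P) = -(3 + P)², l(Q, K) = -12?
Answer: -488252/3 ≈ -1.6275e+5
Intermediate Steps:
A(U) = -U/12 (A(U) = U/(-12) = U*(-1/12) = -U/12)
-162759 + A(x(7)) = -162759 - (-1)*(3 + 7)²/12 = -162759 - (-1)*10²/12 = -162759 - (-1)*100/12 = -162759 - 1/12*(-100) = -162759 + 25/3 = -488252/3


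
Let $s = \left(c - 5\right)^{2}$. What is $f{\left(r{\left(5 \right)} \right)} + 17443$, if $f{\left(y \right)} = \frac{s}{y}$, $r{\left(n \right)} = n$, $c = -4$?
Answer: $\frac{87296}{5} \approx 17459.0$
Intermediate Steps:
$s = 81$ ($s = \left(-4 - 5\right)^{2} = \left(-9\right)^{2} = 81$)
$f{\left(y \right)} = \frac{81}{y}$
$f{\left(r{\left(5 \right)} \right)} + 17443 = \frac{81}{5} + 17443 = \frac{87296}{5}$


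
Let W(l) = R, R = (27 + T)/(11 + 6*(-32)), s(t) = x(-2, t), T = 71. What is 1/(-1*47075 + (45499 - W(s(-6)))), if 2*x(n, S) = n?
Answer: -181/285158 ≈ -0.00063474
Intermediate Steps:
x(n, S) = n/2
s(t) = -1 (s(t) = (½)*(-2) = -1)
R = -98/181 (R = (27 + 71)/(11 + 6*(-32)) = 98/(11 - 192) = 98/(-181) = 98*(-1/181) = -98/181 ≈ -0.54144)
W(l) = -98/181
1/(-1*47075 + (45499 - W(s(-6)))) = 1/(-1*47075 + (45499 - 1*(-98/181))) = 1/(-47075 + (45499 + 98/181)) = 1/(-47075 + 8235417/181) = 1/(-285158/181) = -181/285158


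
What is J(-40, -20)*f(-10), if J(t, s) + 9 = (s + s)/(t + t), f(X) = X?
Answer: 85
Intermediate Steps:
J(t, s) = -9 + s/t (J(t, s) = -9 + (s + s)/(t + t) = -9 + (2*s)/((2*t)) = -9 + (2*s)*(1/(2*t)) = -9 + s/t)
J(-40, -20)*f(-10) = (-9 - 20/(-40))*(-10) = (-9 - 20*(-1/40))*(-10) = (-9 + ½)*(-10) = -17/2*(-10) = 85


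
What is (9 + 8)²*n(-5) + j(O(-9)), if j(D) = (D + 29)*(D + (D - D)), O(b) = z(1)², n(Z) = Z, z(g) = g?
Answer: -1415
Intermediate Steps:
O(b) = 1 (O(b) = 1² = 1)
j(D) = D*(29 + D) (j(D) = (29 + D)*(D + 0) = (29 + D)*D = D*(29 + D))
(9 + 8)²*n(-5) + j(O(-9)) = (9 + 8)²*(-5) + 1*(29 + 1) = 17²*(-5) + 1*30 = 289*(-5) + 30 = -1445 + 30 = -1415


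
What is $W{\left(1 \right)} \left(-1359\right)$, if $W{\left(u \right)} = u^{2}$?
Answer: $-1359$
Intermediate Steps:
$W{\left(1 \right)} \left(-1359\right) = 1^{2} \left(-1359\right) = 1 \left(-1359\right) = -1359$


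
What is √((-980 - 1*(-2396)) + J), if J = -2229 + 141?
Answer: 4*I*√42 ≈ 25.923*I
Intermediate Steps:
J = -2088
√((-980 - 1*(-2396)) + J) = √((-980 - 1*(-2396)) - 2088) = √((-980 + 2396) - 2088) = √(1416 - 2088) = √(-672) = 4*I*√42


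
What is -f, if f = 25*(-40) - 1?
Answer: 1001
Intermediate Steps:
f = -1001 (f = -1000 - 1 = -1001)
-f = -1*(-1001) = 1001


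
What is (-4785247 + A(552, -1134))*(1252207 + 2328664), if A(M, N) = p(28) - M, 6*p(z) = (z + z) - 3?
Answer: -102823783319411/6 ≈ -1.7137e+13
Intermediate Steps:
p(z) = -1/2 + z/3 (p(z) = ((z + z) - 3)/6 = (2*z - 3)/6 = (-3 + 2*z)/6 = -1/2 + z/3)
A(M, N) = 53/6 - M (A(M, N) = (-1/2 + (1/3)*28) - M = (-1/2 + 28/3) - M = 53/6 - M)
(-4785247 + A(552, -1134))*(1252207 + 2328664) = (-4785247 + (53/6 - 1*552))*(1252207 + 2328664) = (-4785247 + (53/6 - 552))*3580871 = (-4785247 - 3259/6)*3580871 = -28714741/6*3580871 = -102823783319411/6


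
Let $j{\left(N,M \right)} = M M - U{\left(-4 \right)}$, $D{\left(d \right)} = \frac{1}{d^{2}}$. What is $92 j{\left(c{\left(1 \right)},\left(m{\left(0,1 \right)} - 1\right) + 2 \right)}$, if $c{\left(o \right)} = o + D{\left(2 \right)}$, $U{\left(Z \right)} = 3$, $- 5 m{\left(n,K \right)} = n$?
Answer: $-184$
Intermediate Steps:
$m{\left(n,K \right)} = - \frac{n}{5}$
$D{\left(d \right)} = \frac{1}{d^{2}}$
$c{\left(o \right)} = \frac{1}{4} + o$ ($c{\left(o \right)} = o + \frac{1}{4} = \frac{1}{4} + o$)
$j{\left(N,M \right)} = -3 + M^{2}$ ($j{\left(N,M \right)} = M M - 3 = M^{2} - 3 = -3 + M^{2}$)
$92 j{\left(c{\left(1 \right)},\left(m{\left(0,1 \right)} - 1\right) + 2 \right)} = 92 \left(-3 + \left(\left(\left(- \frac{1}{5}\right) 0 - 1\right) + 2\right)^{2}\right) = 92 \left(-3 + \left(\left(0 - 1\right) + 2\right)^{2}\right) = 92 \left(-3 + \left(-1 + 2\right)^{2}\right) = 92 \left(-3 + 1^{2}\right) = 92 \left(-3 + 1\right) = 92 \left(-2\right) = -184$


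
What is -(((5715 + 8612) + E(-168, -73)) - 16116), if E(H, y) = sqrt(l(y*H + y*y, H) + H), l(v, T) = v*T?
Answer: 1789 - 4*I*sqrt(184737) ≈ 1789.0 - 1719.2*I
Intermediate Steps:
l(v, T) = T*v
E(H, y) = sqrt(H + H*(y**2 + H*y)) (E(H, y) = sqrt(H*(y*H + y*y) + H) = sqrt(H*(H*y + y**2) + H) = sqrt(H*(y**2 + H*y) + H) = sqrt(H + H*(y**2 + H*y)))
-(((5715 + 8612) + E(-168, -73)) - 16116) = -(((5715 + 8612) + sqrt(-168*(1 - 73*(-168 - 73)))) - 16116) = -((14327 + sqrt(-168*(1 - 73*(-241)))) - 16116) = -((14327 + sqrt(-168*(1 + 17593))) - 16116) = -((14327 + sqrt(-168*17594)) - 16116) = -((14327 + sqrt(-2955792)) - 16116) = -((14327 + 4*I*sqrt(184737)) - 16116) = -(-1789 + 4*I*sqrt(184737)) = 1789 - 4*I*sqrt(184737)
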